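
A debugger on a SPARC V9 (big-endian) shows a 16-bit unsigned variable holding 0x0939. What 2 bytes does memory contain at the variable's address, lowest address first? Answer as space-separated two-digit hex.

09 39

Split into bytes (most-significant first): 09 39.
In big-endian order the high byte comes first in memory.
So the memory order matches the most-significant-first order: 09 39.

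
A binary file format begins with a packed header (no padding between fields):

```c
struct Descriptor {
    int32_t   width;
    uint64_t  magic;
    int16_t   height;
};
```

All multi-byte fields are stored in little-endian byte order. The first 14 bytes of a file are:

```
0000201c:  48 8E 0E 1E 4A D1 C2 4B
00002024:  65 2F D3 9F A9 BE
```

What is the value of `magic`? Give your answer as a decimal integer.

`magic` follows `width` (4 bytes), so it starts at byte offset 4 and occupies 8 bytes.
Bytes at offsets 4..11: 4A D1 C2 4B 65 2F D3 9F.
Little-endian stores the least-significant byte at the lowest address.
Reassemble most-significant byte first: 9F D3 2F 65 4B C2 D1 4A → 0x9FD32F654BC2D14A.
0x9FD32F654BC2D14A = 11516600784225751370.

11516600784225751370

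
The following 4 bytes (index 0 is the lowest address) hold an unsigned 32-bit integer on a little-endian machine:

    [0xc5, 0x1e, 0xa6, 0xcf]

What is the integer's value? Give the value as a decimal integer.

3483770565

In little-endian order the low byte comes first in memory.
Reassemble most-significant byte first: CF A6 1E C5 → 0xCFA61EC5.
0xCFA61EC5 = 3483770565.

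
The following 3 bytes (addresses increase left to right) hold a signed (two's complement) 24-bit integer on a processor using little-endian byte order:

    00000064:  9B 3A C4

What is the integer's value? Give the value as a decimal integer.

In little-endian order the low byte comes first in memory.
Reassemble most-significant byte first: C4 3A 9B → 0xC43A9B.
Top bit is set, so as a signed 24-bit value this is 0xC43A9B − 2^24 = -3917157.

-3917157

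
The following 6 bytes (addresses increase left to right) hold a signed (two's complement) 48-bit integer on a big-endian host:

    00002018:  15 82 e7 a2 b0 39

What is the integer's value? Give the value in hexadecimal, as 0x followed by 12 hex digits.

0x1582E7A2B039

Big-endian stores the most-significant byte at the lowest address.
The bytes are already most-significant first: 0x1582E7A2B039.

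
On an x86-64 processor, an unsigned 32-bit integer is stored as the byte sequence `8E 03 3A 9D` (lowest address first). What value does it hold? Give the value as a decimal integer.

Little-endian: lowest address holds the least-significant byte.
Reassemble most-significant byte first: 9D 3A 03 8E → 0x9D3A038E.
0x9D3A038E = 2637824910.

2637824910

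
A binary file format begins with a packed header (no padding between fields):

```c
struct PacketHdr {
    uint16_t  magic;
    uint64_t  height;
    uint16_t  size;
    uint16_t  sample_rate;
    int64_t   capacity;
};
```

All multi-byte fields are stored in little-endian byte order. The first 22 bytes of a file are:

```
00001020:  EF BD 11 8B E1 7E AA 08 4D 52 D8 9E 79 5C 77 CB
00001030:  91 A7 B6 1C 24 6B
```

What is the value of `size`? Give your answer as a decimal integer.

40664

`size` follows `magic` (2 B), `height` (8 B), so it starts at offset 2 + 8 = 10 and occupies 2 bytes.
Bytes at offsets 10..11: D8 9E.
Little-endian stores the least-significant byte at the lowest address.
Reassemble most-significant byte first: 9E D8 → 0x9ED8.
0x9ED8 = 40664.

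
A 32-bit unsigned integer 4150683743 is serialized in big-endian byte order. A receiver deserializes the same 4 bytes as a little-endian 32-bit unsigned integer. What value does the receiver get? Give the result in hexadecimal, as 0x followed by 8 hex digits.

4150683743 in 32-bit hexadecimal is 0xF766685F.
Stored big-endian, the bytes at ascending addresses are F7 66 68 5F.
Read back as little-endian, the first byte is least significant, giving 0x5F6866F7.

0x5F6866F7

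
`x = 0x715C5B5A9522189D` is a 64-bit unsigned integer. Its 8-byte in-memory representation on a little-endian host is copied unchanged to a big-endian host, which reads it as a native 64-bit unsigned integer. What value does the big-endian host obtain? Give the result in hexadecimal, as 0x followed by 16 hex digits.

0x9D1822955A5B5C71

Stored little-endian, the bytes at ascending addresses are 9D 18 22 95 5A 5B 5C 71.
Read back as big-endian, the last byte is least significant, giving 0x9D1822955A5B5C71.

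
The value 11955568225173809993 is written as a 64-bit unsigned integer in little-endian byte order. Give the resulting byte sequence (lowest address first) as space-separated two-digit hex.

49 AB 6E 1D F5 B5 EA A5

11955568225173809993 in hexadecimal, padded to 64 bits, is 0xA5EAB5F51D6EAB49.
Split into bytes (most-significant first): A5 EA B5 F5 1D 6E AB 49.
In little-endian order the low byte comes first in memory.
So at ascending addresses the bytes are 49 AB 6E 1D F5 B5 EA A5.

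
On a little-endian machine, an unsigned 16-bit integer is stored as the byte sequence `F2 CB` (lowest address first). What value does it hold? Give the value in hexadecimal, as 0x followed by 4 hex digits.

Little-endian stores the least-significant byte at the lowest address.
Reassemble most-significant byte first: CB F2 → 0xCBF2.

0xCBF2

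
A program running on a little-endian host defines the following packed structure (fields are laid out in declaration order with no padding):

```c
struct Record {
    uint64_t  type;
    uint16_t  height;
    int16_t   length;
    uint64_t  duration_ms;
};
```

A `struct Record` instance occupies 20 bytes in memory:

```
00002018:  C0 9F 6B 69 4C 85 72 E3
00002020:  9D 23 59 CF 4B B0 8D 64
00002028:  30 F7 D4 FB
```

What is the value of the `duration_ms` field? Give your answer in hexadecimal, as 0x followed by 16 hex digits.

`duration_ms` follows `type` (8 B), `height` (2 B), `length` (2 B), so it starts at offset 8 + 2 + 2 = 12 and occupies 8 bytes.
Bytes at offsets 12..19: 4B B0 8D 64 30 F7 D4 FB.
In little-endian order the low byte comes first in memory.
Reassemble most-significant byte first: FB D4 F7 30 64 8D B0 4B → 0xFBD4F730648DB04B.

0xFBD4F730648DB04B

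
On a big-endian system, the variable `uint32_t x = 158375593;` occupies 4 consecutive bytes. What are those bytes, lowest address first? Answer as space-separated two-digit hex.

09 70 9E A9

158375593 in hexadecimal, padded to 32 bits, is 0x09709EA9.
Split into bytes (most-significant first): 09 70 9E A9.
Big-endian: lowest address holds the most-significant byte.
So the memory order matches the most-significant-first order: 09 70 9E A9.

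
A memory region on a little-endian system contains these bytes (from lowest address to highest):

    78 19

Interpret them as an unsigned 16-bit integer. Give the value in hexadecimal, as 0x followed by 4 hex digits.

In little-endian order the low byte comes first in memory.
Reassemble most-significant byte first: 19 78 → 0x1978.

0x1978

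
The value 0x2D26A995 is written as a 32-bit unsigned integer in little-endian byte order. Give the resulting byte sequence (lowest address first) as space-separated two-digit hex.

95 A9 26 2D

Split into bytes (most-significant first): 2D 26 A9 95.
In little-endian order the low byte comes first in memory.
So at ascending addresses the bytes are 95 A9 26 2D.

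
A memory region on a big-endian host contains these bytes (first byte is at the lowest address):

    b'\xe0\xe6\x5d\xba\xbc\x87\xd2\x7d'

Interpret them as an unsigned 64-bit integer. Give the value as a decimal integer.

Big-endian stores the most-significant byte at the lowest address.
The bytes are already most-significant first: 0xE0E65DBABC87D27D.
0xE0E65DBABC87D27D = 16205743365747626621.

16205743365747626621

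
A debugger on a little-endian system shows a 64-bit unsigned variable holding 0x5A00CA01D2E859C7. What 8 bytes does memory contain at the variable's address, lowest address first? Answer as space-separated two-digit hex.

Split into bytes (most-significant first): 5A 00 CA 01 D2 E8 59 C7.
Little-endian stores the least-significant byte at the lowest address.
So at ascending addresses the bytes are C7 59 E8 D2 01 CA 00 5A.

C7 59 E8 D2 01 CA 00 5A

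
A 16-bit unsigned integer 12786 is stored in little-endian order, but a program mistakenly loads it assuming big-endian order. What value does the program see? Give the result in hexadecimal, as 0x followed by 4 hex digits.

0xF231

12786 in 16-bit hexadecimal is 0x31F2.
Stored little-endian, the bytes at ascending addresses are F2 31.
Read back as big-endian, the last byte is least significant, giving 0xF231.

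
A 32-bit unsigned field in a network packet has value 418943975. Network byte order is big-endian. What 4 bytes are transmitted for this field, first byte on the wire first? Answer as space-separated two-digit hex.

418943975 in hexadecimal, padded to 32 bits, is 0x18F893E7.
Split into bytes (most-significant first): 18 F8 93 E7.
Big-endian: lowest address holds the most-significant byte.
So the memory order matches the most-significant-first order: 18 F8 93 E7.

18 F8 93 E7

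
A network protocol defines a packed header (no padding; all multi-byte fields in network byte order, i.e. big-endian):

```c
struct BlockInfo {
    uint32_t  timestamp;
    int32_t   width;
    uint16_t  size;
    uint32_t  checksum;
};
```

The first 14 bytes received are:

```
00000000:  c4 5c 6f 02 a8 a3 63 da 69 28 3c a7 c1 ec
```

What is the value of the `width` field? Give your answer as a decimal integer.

-1465687078

`width` follows `timestamp` (4 bytes), so it starts at byte offset 4 and occupies 4 bytes.
Bytes at offsets 4..7: A8 A3 63 DA.
Big-endian stores the most-significant byte at the lowest address.
The bytes are already most-significant first: 0xA8A363DA.
Top bit is set, so as a signed 32-bit value this is 0xA8A363DA − 2^32 = -1465687078.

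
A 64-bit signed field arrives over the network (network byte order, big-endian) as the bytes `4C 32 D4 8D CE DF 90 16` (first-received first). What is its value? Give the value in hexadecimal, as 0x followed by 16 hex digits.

0x4C32D48DCEDF9016

In big-endian order the high byte comes first in memory.
The bytes are already most-significant first: 0x4C32D48DCEDF9016.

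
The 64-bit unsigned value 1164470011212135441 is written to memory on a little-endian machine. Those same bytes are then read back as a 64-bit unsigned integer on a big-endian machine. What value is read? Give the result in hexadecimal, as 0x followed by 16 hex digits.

0x11FCE4394E072910

1164470011212135441 in 64-bit hexadecimal is 0x1029074E39E4FC11.
Stored little-endian, the bytes at ascending addresses are 11 FC E4 39 4E 07 29 10.
Read back as big-endian, the last byte is least significant, giving 0x11FCE4394E072910.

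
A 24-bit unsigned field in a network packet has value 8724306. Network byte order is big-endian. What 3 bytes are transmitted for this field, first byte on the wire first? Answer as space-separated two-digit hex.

85 1F 52

8724306 in hexadecimal, padded to 24 bits, is 0x851F52.
Split into bytes (most-significant first): 85 1F 52.
Big-endian stores the most-significant byte at the lowest address.
So the memory order matches the most-significant-first order: 85 1F 52.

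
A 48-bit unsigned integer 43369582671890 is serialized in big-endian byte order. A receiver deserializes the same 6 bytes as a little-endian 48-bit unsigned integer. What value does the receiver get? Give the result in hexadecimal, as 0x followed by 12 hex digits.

43369582671890 in 48-bit hexadecimal is 0x2771C491B812.
Stored big-endian, the bytes at ascending addresses are 27 71 C4 91 B8 12.
Read back as little-endian, the first byte is least significant, giving 0x12B891C47127.

0x12B891C47127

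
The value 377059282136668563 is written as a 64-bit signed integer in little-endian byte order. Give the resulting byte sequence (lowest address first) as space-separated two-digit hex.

93 19 05 5B 6B 95 3B 05

377059282136668563 in hexadecimal, padded to 64 bits, is 0x053B956B5B051993.
Split into bytes (most-significant first): 05 3B 95 6B 5B 05 19 93.
Little-endian: lowest address holds the least-significant byte.
So at ascending addresses the bytes are 93 19 05 5B 6B 95 3B 05.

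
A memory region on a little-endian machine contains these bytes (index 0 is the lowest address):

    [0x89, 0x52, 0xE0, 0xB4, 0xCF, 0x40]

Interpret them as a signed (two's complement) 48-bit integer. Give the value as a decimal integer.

Little-endian stores the least-significant byte at the lowest address.
Reassemble most-significant byte first: 40 CF B4 E0 52 89 → 0x40CFB4E05289.
0x40CFB4E05289 = 71260837008009.

71260837008009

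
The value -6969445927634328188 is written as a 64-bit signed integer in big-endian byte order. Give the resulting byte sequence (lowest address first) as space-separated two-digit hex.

9F 47 8D DA C2 10 25 84

Two's complement of -6969445927634328188 in 64 bits: 6969445927634328188 = 0x60B872253DEFDA7C; invert → 0x9F478DDAC2102583; add 1 → 0x9F478DDAC2102584.
Split into bytes (most-significant first): 9F 47 8D DA C2 10 25 84.
Big-endian stores the most-significant byte at the lowest address.
So the memory order matches the most-significant-first order: 9F 47 8D DA C2 10 25 84.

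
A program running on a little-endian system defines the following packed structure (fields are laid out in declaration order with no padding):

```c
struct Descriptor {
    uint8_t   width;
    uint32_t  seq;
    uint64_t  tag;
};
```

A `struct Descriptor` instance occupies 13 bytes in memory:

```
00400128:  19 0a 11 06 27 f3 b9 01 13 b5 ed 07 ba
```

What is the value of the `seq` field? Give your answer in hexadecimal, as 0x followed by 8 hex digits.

0x2706110A

`seq` follows `width` (1 byte), so it starts at byte offset 1 and occupies 4 bytes.
Bytes at offsets 1..4: 0A 11 06 27.
Little-endian stores the least-significant byte at the lowest address.
Reassemble most-significant byte first: 27 06 11 0A → 0x2706110A.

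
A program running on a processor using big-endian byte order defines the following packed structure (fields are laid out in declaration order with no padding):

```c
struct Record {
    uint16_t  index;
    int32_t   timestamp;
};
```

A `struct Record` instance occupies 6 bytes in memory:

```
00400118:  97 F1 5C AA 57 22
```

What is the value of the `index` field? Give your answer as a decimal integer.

38897

`index` is the first field, at byte offset 0, occupying 2 bytes.
Bytes at offsets 0..1: 97 F1.
Big-endian: lowest address holds the most-significant byte.
The bytes are already most-significant first: 0x97F1.
0x97F1 = 38897.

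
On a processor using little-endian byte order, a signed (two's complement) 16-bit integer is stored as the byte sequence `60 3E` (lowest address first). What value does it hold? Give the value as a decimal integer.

Little-endian stores the least-significant byte at the lowest address.
Reassemble most-significant byte first: 3E 60 → 0x3E60.
0x3E60 = 15968.

15968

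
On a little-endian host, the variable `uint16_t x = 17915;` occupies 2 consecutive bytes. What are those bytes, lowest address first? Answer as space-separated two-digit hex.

FB 45

17915 in hexadecimal, padded to 16 bits, is 0x45FB.
Split into bytes (most-significant first): 45 FB.
In little-endian order the low byte comes first in memory.
So at ascending addresses the bytes are FB 45.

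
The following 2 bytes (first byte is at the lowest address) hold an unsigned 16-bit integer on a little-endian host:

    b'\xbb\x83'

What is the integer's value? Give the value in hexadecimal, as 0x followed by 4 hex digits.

Little-endian: lowest address holds the least-significant byte.
Reassemble most-significant byte first: 83 BB → 0x83BB.

0x83BB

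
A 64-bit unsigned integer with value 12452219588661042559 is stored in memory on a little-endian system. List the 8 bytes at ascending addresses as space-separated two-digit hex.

12452219588661042559 in hexadecimal, padded to 64 bits, is 0xACCF2BBDBF4D5D7F.
Split into bytes (most-significant first): AC CF 2B BD BF 4D 5D 7F.
In little-endian order the low byte comes first in memory.
So at ascending addresses the bytes are 7F 5D 4D BF BD 2B CF AC.

7F 5D 4D BF BD 2B CF AC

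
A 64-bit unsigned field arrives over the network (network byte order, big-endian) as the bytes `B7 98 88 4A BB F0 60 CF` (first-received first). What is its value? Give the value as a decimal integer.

Big-endian stores the most-significant byte at the lowest address.
The bytes are already most-significant first: 0xB798884ABBF060CF.
0xB798884ABBF060CF = 13229473759962882255.

13229473759962882255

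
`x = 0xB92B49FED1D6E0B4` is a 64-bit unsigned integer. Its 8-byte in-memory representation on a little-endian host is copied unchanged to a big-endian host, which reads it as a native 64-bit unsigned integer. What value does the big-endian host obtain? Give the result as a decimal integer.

Stored little-endian, the bytes at ascending addresses are B4 E0 D6 D1 FE 49 2B B9.
Read back as big-endian, the last byte is least significant, giving 0xB4E0D6D1FE492BB9.
0xB4E0D6D1FE492BB9 = 13033653519012932537.

13033653519012932537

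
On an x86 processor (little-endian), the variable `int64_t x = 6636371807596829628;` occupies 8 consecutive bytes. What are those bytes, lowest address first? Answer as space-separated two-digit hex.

BC DB 39 7D FF 20 19 5C

6636371807596829628 in hexadecimal, padded to 64 bits, is 0x5C1920FF7D39DBBC.
Split into bytes (most-significant first): 5C 19 20 FF 7D 39 DB BC.
Little-endian: lowest address holds the least-significant byte.
So at ascending addresses the bytes are BC DB 39 7D FF 20 19 5C.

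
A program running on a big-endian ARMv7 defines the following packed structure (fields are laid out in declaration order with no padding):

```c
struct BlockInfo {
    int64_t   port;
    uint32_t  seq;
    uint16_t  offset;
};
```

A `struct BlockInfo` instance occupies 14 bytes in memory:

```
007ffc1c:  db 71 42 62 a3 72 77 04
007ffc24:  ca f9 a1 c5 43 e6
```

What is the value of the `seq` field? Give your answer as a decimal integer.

`seq` follows `port` (8 bytes), so it starts at byte offset 8 and occupies 4 bytes.
Bytes at offsets 8..11: CA F9 A1 C5.
In big-endian order the high byte comes first in memory.
The bytes are already most-significant first: 0xCAF9A1C5.
0xCAF9A1C5 = 3405357509.

3405357509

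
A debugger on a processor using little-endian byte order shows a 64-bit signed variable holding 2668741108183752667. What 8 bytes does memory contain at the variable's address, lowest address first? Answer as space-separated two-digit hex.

2668741108183752667 in hexadecimal, padded to 64 bits, is 0x250945E5F6C65FDB.
Split into bytes (most-significant first): 25 09 45 E5 F6 C6 5F DB.
Little-endian stores the least-significant byte at the lowest address.
So at ascending addresses the bytes are DB 5F C6 F6 E5 45 09 25.

DB 5F C6 F6 E5 45 09 25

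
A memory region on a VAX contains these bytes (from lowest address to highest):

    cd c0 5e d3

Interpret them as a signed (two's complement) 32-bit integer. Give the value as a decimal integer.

-748764979

In little-endian order the low byte comes first in memory.
Reassemble most-significant byte first: D3 5E C0 CD → 0xD35EC0CD.
Top bit is set, so as a signed 32-bit value this is 0xD35EC0CD − 2^32 = -748764979.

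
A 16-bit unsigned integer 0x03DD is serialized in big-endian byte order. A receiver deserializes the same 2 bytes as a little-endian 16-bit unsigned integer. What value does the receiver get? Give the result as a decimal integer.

Stored big-endian, the bytes at ascending addresses are 03 DD.
Read back as little-endian, the first byte is least significant, giving 0xDD03.
0xDD03 = 56579.

56579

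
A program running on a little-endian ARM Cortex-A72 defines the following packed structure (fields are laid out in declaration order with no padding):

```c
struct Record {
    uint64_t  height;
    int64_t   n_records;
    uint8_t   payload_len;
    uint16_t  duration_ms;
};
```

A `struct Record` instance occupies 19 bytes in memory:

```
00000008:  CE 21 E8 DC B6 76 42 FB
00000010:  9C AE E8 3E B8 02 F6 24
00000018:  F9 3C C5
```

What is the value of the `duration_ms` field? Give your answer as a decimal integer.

`duration_ms` follows `height` (8 B), `n_records` (8 B), `payload_len` (1 B), so it starts at offset 8 + 8 + 1 = 17 and occupies 2 bytes.
Bytes at offsets 17..18: 3C C5.
Little-endian stores the least-significant byte at the lowest address.
Reassemble most-significant byte first: C5 3C → 0xC53C.
0xC53C = 50492.

50492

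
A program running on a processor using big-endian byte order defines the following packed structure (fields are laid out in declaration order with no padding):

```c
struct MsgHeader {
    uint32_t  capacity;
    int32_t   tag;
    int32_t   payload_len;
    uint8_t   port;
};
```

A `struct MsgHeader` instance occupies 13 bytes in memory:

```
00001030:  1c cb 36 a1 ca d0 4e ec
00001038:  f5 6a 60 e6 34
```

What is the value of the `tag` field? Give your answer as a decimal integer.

-892317972

`tag` follows `capacity` (4 bytes), so it starts at byte offset 4 and occupies 4 bytes.
Bytes at offsets 4..7: CA D0 4E EC.
In big-endian order the high byte comes first in memory.
The bytes are already most-significant first: 0xCAD04EEC.
Top bit is set, so as a signed 32-bit value this is 0xCAD04EEC − 2^32 = -892317972.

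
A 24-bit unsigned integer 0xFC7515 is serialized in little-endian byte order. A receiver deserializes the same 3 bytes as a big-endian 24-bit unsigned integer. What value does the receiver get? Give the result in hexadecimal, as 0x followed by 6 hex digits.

Stored little-endian, the bytes at ascending addresses are 15 75 FC.
Read back as big-endian, the last byte is least significant, giving 0x1575FC.

0x1575FC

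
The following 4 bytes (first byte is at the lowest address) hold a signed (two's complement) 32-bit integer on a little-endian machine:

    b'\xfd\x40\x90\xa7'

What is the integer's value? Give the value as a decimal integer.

-1483718403

In little-endian order the low byte comes first in memory.
Reassemble most-significant byte first: A7 90 40 FD → 0xA79040FD.
Top bit is set, so as a signed 32-bit value this is 0xA79040FD − 2^32 = -1483718403.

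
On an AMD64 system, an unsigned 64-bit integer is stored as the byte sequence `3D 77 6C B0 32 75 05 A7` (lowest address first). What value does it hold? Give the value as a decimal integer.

12035154439786231613

In little-endian order the low byte comes first in memory.
Reassemble most-significant byte first: A7 05 75 32 B0 6C 77 3D → 0xA7057532B06C773D.
0xA7057532B06C773D = 12035154439786231613.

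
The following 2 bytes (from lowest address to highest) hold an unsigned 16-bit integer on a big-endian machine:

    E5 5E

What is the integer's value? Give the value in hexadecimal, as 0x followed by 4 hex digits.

0xE55E

In big-endian order the high byte comes first in memory.
The bytes are already most-significant first: 0xE55E.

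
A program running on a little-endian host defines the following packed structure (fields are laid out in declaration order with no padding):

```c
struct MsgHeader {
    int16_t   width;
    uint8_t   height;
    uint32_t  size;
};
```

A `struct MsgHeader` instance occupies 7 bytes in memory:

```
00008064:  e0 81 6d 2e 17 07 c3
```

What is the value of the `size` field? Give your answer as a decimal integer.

`size` follows `width` (2 B), `height` (1 B), so it starts at offset 2 + 1 = 3 and occupies 4 bytes.
Bytes at offsets 3..6: 2E 17 07 C3.
Little-endian stores the least-significant byte at the lowest address.
Reassemble most-significant byte first: C3 07 17 2E → 0xC307172E.
0xC307172E = 3272021806.

3272021806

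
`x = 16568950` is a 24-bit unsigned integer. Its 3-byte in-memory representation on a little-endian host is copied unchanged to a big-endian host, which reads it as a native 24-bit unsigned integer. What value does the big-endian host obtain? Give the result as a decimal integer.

16568950 in 24-bit hexadecimal is 0xFCD276.
Stored little-endian, the bytes at ascending addresses are 76 D2 FC.
Read back as big-endian, the last byte is least significant, giving 0x76D2FC.
0x76D2FC = 7787260.

7787260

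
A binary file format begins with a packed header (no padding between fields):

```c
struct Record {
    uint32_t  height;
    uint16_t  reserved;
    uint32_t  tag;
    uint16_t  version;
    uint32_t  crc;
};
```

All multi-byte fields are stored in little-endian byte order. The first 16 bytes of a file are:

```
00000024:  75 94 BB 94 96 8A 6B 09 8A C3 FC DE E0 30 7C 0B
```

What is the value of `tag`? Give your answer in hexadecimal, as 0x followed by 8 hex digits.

`tag` follows `height` (4 B), `reserved` (2 B), so it starts at offset 4 + 2 = 6 and occupies 4 bytes.
Bytes at offsets 6..9: 6B 09 8A C3.
Little-endian: lowest address holds the least-significant byte.
Reassemble most-significant byte first: C3 8A 09 6B → 0xC38A096B.

0xC38A096B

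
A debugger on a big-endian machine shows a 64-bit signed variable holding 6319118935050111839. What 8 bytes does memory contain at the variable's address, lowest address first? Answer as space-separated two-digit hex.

6319118935050111839 in hexadecimal, padded to 64 bits, is 0x57B20530F91B4B5F.
Split into bytes (most-significant first): 57 B2 05 30 F9 1B 4B 5F.
Big-endian stores the most-significant byte at the lowest address.
So the memory order matches the most-significant-first order: 57 B2 05 30 F9 1B 4B 5F.

57 B2 05 30 F9 1B 4B 5F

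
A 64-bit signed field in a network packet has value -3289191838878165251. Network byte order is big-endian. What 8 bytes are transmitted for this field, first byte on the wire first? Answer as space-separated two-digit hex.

D2 5A 71 73 0D 8D 96 FD

Two's complement of -3289191838878165251 in 64 bits: 3289191838878165251 = 0x2DA58E8CF2726903; invert → 0xD25A71730D8D96FC; add 1 → 0xD25A71730D8D96FD.
Split into bytes (most-significant first): D2 5A 71 73 0D 8D 96 FD.
Big-endian: lowest address holds the most-significant byte.
So the memory order matches the most-significant-first order: D2 5A 71 73 0D 8D 96 FD.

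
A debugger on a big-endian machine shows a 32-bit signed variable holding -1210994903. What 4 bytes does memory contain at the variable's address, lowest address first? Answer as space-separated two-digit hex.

Two's complement of -1210994903 in 32 bits: 1210994903 = 0x482E50D7; invert → 0xB7D1AF28; add 1 → 0xB7D1AF29.
Split into bytes (most-significant first): B7 D1 AF 29.
Big-endian stores the most-significant byte at the lowest address.
So the memory order matches the most-significant-first order: B7 D1 AF 29.

B7 D1 AF 29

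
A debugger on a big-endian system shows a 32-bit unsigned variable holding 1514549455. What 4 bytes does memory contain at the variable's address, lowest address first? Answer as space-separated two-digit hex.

5A 46 30 CF

1514549455 in hexadecimal, padded to 32 bits, is 0x5A4630CF.
Split into bytes (most-significant first): 5A 46 30 CF.
In big-endian order the high byte comes first in memory.
So the memory order matches the most-significant-first order: 5A 46 30 CF.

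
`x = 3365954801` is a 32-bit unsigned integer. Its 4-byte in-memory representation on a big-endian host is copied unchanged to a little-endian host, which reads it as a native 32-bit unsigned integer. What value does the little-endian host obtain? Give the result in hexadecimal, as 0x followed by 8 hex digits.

0xF164A0C8

3365954801 in 32-bit hexadecimal is 0xC8A064F1.
Stored big-endian, the bytes at ascending addresses are C8 A0 64 F1.
Read back as little-endian, the first byte is least significant, giving 0xF164A0C8.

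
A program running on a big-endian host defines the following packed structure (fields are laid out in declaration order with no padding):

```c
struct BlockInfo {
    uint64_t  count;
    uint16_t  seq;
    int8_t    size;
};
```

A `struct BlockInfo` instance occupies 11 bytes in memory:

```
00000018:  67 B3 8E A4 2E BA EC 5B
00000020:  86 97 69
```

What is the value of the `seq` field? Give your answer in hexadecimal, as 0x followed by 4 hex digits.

0x8697

`seq` follows `count` (8 bytes), so it starts at byte offset 8 and occupies 2 bytes.
Bytes at offsets 8..9: 86 97.
Big-endian stores the most-significant byte at the lowest address.
The bytes are already most-significant first: 0x8697.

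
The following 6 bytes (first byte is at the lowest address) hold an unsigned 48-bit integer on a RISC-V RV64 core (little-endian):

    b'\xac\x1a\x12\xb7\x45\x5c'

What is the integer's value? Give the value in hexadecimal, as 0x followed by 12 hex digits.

0x5C45B7121AAC

Little-endian: lowest address holds the least-significant byte.
Reassemble most-significant byte first: 5C 45 B7 12 1A AC → 0x5C45B7121AAC.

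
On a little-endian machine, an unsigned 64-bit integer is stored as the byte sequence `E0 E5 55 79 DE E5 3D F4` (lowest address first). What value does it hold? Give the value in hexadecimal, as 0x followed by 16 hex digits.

0xF43DE5DE7955E5E0

Little-endian stores the least-significant byte at the lowest address.
Reassemble most-significant byte first: F4 3D E5 DE 79 55 E5 E0 → 0xF43DE5DE7955E5E0.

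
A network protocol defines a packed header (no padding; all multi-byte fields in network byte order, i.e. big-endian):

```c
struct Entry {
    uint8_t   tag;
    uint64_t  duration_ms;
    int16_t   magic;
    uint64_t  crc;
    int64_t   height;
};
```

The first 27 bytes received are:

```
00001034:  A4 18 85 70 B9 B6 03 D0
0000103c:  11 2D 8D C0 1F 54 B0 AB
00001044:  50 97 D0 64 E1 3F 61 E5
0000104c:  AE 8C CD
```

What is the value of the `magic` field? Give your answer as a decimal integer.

11661

`magic` follows `tag` (1 B), `duration_ms` (8 B), so it starts at offset 1 + 8 = 9 and occupies 2 bytes.
Bytes at offsets 9..10: 2D 8D.
Big-endian: lowest address holds the most-significant byte.
The bytes are already most-significant first: 0x2D8D.
0x2D8D = 11661.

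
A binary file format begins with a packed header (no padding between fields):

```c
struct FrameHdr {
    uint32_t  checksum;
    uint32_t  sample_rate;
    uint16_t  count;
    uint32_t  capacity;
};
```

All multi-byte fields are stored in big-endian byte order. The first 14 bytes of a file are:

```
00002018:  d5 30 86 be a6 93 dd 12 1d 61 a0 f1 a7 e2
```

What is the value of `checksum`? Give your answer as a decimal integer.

3576727230

`checksum` is the first field, at byte offset 0, occupying 4 bytes.
Bytes at offsets 0..3: D5 30 86 BE.
Big-endian stores the most-significant byte at the lowest address.
The bytes are already most-significant first: 0xD53086BE.
0xD53086BE = 3576727230.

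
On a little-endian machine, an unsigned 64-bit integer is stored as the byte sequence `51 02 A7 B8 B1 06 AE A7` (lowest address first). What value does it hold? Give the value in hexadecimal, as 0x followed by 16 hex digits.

Little-endian: lowest address holds the least-significant byte.
Reassemble most-significant byte first: A7 AE 06 B1 B8 A7 02 51 → 0xA7AE06B1B8A70251.

0xA7AE06B1B8A70251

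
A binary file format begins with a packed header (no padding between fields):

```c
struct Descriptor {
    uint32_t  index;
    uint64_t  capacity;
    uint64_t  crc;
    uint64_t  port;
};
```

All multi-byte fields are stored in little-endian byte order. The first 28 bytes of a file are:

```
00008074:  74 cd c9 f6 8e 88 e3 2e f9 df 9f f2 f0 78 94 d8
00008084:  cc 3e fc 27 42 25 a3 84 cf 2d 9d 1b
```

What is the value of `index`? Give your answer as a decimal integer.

4140420468

`index` is the first field, at byte offset 0, occupying 4 bytes.
Bytes at offsets 0..3: 74 CD C9 F6.
In little-endian order the low byte comes first in memory.
Reassemble most-significant byte first: F6 C9 CD 74 → 0xF6C9CD74.
0xF6C9CD74 = 4140420468.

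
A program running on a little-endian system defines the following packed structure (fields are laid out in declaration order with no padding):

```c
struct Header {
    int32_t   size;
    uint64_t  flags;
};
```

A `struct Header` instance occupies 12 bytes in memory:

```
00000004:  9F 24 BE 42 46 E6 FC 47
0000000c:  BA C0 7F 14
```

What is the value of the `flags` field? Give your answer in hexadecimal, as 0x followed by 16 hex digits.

0x147FC0BA47FCE646

`flags` follows `size` (4 bytes), so it starts at byte offset 4 and occupies 8 bytes.
Bytes at offsets 4..11: 46 E6 FC 47 BA C0 7F 14.
In little-endian order the low byte comes first in memory.
Reassemble most-significant byte first: 14 7F C0 BA 47 FC E6 46 → 0x147FC0BA47FCE646.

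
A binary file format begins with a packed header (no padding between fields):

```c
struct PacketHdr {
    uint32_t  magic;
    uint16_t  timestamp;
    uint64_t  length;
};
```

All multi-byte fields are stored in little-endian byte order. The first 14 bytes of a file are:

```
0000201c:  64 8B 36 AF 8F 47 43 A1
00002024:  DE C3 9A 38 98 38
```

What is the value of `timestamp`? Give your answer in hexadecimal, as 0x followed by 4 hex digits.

`timestamp` follows `magic` (4 bytes), so it starts at byte offset 4 and occupies 2 bytes.
Bytes at offsets 4..5: 8F 47.
Little-endian stores the least-significant byte at the lowest address.
Reassemble most-significant byte first: 47 8F → 0x478F.

0x478F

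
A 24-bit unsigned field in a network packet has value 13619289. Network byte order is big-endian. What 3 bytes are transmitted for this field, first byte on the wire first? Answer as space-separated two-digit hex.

CF D0 59

13619289 in hexadecimal, padded to 24 bits, is 0xCFD059.
Split into bytes (most-significant first): CF D0 59.
Big-endian stores the most-significant byte at the lowest address.
So the memory order matches the most-significant-first order: CF D0 59.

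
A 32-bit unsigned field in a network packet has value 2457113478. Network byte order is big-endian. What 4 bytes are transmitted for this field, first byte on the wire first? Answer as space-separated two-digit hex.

2457113478 in hexadecimal, padded to 32 bits, is 0x92749386.
Split into bytes (most-significant first): 92 74 93 86.
In big-endian order the high byte comes first in memory.
So the memory order matches the most-significant-first order: 92 74 93 86.

92 74 93 86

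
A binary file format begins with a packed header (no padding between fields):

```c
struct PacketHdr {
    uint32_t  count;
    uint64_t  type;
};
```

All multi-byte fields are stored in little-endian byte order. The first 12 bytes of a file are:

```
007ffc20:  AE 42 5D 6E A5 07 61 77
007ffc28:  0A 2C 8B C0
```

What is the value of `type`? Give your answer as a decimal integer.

13874231500509087653

`type` follows `count` (4 bytes), so it starts at byte offset 4 and occupies 8 bytes.
Bytes at offsets 4..11: A5 07 61 77 0A 2C 8B C0.
Little-endian stores the least-significant byte at the lowest address.
Reassemble most-significant byte first: C0 8B 2C 0A 77 61 07 A5 → 0xC08B2C0A776107A5.
0xC08B2C0A776107A5 = 13874231500509087653.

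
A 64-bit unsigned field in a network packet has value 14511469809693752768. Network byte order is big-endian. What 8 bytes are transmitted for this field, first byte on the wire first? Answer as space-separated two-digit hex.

14511469809693752768 in hexadecimal, padded to 64 bits, is 0xC96318E82799FDC0.
Split into bytes (most-significant first): C9 63 18 E8 27 99 FD C0.
Big-endian stores the most-significant byte at the lowest address.
So the memory order matches the most-significant-first order: C9 63 18 E8 27 99 FD C0.

C9 63 18 E8 27 99 FD C0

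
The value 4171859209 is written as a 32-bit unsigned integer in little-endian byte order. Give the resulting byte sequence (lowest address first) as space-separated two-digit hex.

4171859209 in hexadecimal, padded to 32 bits, is 0xF8A98509.
Split into bytes (most-significant first): F8 A9 85 09.
Little-endian: lowest address holds the least-significant byte.
So at ascending addresses the bytes are 09 85 A9 F8.

09 85 A9 F8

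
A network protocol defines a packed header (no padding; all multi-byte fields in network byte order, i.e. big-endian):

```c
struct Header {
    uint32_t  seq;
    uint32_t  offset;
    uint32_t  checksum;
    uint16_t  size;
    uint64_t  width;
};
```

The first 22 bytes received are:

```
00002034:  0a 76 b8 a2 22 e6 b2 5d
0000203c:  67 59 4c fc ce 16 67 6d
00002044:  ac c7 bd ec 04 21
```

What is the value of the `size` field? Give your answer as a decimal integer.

`size` follows `seq` (4 B), `offset` (4 B), `checksum` (4 B), so it starts at offset 4 + 4 + 4 = 12 and occupies 2 bytes.
Bytes at offsets 12..13: CE 16.
In big-endian order the high byte comes first in memory.
The bytes are already most-significant first: 0xCE16.
0xCE16 = 52758.

52758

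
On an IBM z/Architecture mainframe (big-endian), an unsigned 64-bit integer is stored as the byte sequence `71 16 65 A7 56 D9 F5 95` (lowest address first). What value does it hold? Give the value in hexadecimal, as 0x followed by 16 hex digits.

0x711665A756D9F595

Big-endian: lowest address holds the most-significant byte.
The bytes are already most-significant first: 0x711665A756D9F595.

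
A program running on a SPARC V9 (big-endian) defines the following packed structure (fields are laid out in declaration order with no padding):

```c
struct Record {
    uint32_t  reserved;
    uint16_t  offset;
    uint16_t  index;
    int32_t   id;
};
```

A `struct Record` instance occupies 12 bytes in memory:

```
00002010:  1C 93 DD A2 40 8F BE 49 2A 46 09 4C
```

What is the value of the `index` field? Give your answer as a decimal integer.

48713

`index` follows `reserved` (4 B), `offset` (2 B), so it starts at offset 4 + 2 = 6 and occupies 2 bytes.
Bytes at offsets 6..7: BE 49.
In big-endian order the high byte comes first in memory.
The bytes are already most-significant first: 0xBE49.
0xBE49 = 48713.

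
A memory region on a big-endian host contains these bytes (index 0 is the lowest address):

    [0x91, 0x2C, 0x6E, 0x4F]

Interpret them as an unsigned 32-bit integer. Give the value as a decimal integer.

Big-endian: lowest address holds the most-significant byte.
The bytes are already most-significant first: 0x912C6E4F.
0x912C6E4F = 2435608143.

2435608143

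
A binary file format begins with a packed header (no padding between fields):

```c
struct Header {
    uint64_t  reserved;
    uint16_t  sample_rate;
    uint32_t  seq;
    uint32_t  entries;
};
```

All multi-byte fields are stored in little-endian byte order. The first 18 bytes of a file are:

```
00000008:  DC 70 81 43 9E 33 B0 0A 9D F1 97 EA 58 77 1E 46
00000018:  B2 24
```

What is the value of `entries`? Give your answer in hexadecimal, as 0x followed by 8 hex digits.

0x24B2461E

`entries` follows `reserved` (8 B), `sample_rate` (2 B), `seq` (4 B), so it starts at offset 8 + 2 + 4 = 14 and occupies 4 bytes.
Bytes at offsets 14..17: 1E 46 B2 24.
Little-endian stores the least-significant byte at the lowest address.
Reassemble most-significant byte first: 24 B2 46 1E → 0x24B2461E.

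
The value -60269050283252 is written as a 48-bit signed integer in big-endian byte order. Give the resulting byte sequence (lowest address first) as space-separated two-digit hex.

C9 2F 84 AA BB 0C

Two's complement of -60269050283252 in 48 bits: 60269050283252 = 0x36D07B5544F4; invert → 0xC92F84AABB0B; add 1 → 0xC92F84AABB0C.
Split into bytes (most-significant first): C9 2F 84 AA BB 0C.
Big-endian: lowest address holds the most-significant byte.
So the memory order matches the most-significant-first order: C9 2F 84 AA BB 0C.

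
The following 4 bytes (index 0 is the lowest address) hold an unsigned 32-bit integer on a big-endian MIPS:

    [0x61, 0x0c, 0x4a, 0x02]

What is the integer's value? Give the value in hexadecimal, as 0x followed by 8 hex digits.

0x610C4A02

In big-endian order the high byte comes first in memory.
The bytes are already most-significant first: 0x610C4A02.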